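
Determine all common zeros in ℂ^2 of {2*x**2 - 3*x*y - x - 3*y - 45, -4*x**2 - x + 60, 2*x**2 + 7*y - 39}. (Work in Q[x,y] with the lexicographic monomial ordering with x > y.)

{(-4, 1)}

Compute a lex Gröbner basis by Buchberger's algorithm.
f_1 = 2*x**2 - 3*x*y - x - 3*y - 45, LT = x**2.
f_2 = -4*x**2 - x + 60, LT = x**2.
f_3 = 2*x**2 + 7*y - 39, LT = x**2.

S(f_1,f_2): lcm = x**2. S = -3/2*x*y - 3/4*x - 3/2*y - 15/2.
  leading term x*y: no divisor's leading term divides it; move -3/2*x*y to the remainder.
  leading term x: no divisor's leading term divides it; move -3/4*x to the remainder.
  leading term y: no divisor's leading term divides it; move -3/2*y to the remainder.
  leading term 1: no divisor's leading term divides it; move -15/2 to the remainder.
  remainder -3/2*x*y - 3/4*x - 3/2*y - 15/2 ≠ 0; add h_4 = -3/2*x*y - 3/4*x - 3/2*y - 15/2 to the basis.

S(f_1,f_3): lcm = x**2. S = -3/2*x*y - 1/2*x - 5*y - 3.
  leading term x*y: subtract (1)·h_4 from -3/2*x*y - 1/2*x - 5*y - 3 → 1/4*x - 7/2*y + 9/2
  leading term x: no divisor's leading term divides it; move 1/4*x to the remainder.
  leading term y: no divisor's leading term divides it; move -7/2*y to the remainder.
  leading term 1: no divisor's leading term divides it; move 9/2 to the remainder.
  remainder 1/4*x - 7/2*y + 9/2 ≠ 0; add h_5 = 1/4*x - 7/2*y + 9/2 to the basis.

S(f_2,f_3): lcm = x**2. S = 1/4*x - 7/2*y + 9/2.
  leading term x: subtract (1)·h_5 from 1/4*x - 7/2*y + 9/2 → 0
  remainder 0.

S(f_1,h_4): lcm = x**2*y. S = -1/2*x**2 - 3/2*x*y**2 - 3/2*x*y - 5*x - 3/2*y**2 - 45/2*y.
  leading term x**2: subtract (-1/4)·f_1 from -1/2*x**2 - 3/2*x*y**2 - 3/2*x*y - 5*x - 3/2*y**2 - 45/2*y → -3/2*x*y**2 - 9/4*x*y - 21/4*x - 3/2*y**2 - 93/4*y - 45/4
  leading term x*y**2: subtract (y)·h_4 from -3/2*x*y**2 - 9/4*x*y - 21/4*x - 3/2*y**2 - 93/4*y - 45/4 → -3/2*x*y - 21/4*x - 63/4*y - 45/4
  leading term x*y: subtract (1)·h_4 from -3/2*x*y - 21/4*x - 63/4*y - 45/4 → -9/2*x - 57/4*y - 15/4
  leading term x: subtract (-18)·h_5 from -9/2*x - 57/4*y - 15/4 → -309/4*y + 309/4
  leading term y: no divisor's leading term divides it; move -309/4*y to the remainder.
  leading term 1: no divisor's leading term divides it; move 309/4 to the remainder.
  remainder -309/4*y + 309/4 ≠ 0; add h_6 = -309/4*y + 309/4 to the basis.

S(f_2,h_4): lcm = x**2*y. S = -1/2*x**2 - 3/4*x*y - 5*x - 15*y.
  leading term x**2: subtract (-1/4)·f_1 from -1/2*x**2 - 3/4*x*y - 5*x - 15*y → -3/2*x*y - 21/4*x - 63/4*y - 45/4
  leading term x*y: subtract (1)·h_4 from -3/2*x*y - 21/4*x - 63/4*y - 45/4 → -9/2*x - 57/4*y - 15/4
  leading term x: subtract (-18)·h_5 from -9/2*x - 57/4*y - 15/4 → -309/4*y + 309/4
  leading term y: subtract (1)·h_6 from -309/4*y + 309/4 → 0
  remainder 0.

S(f_3,h_4): lcm = x**2*y. S = -1/2*x**2 - x*y - 5*x + 7/2*y**2 - 39/2*y.
  leading term x**2: subtract (-1/4)·f_1 from -1/2*x**2 - x*y - 5*x + 7/2*y**2 - 39/2*y → -7/4*x*y - 21/4*x + 7/2*y**2 - 81/4*y - 45/4
  leading term x*y: subtract (7/6)·h_4 from -7/4*x*y - 21/4*x + 7/2*y**2 - 81/4*y - 45/4 → -35/8*x + 7/2*y**2 - 37/2*y - 5/2
  leading term x: subtract (-35/2)·h_5 from -35/8*x + 7/2*y**2 - 37/2*y - 5/2 → 7/2*y**2 - 319/4*y + 305/4
  leading term y**2: subtract (-14/309*y)·h_6 from 7/2*y**2 - 319/4*y + 305/4 → -305/4*y + 305/4
  leading term y: subtract (305/309)·h_6 from -305/4*y + 305/4 → 0
  remainder 0.

S(f_1,h_5): lcm = x**2. S = 25/2*x*y - 37/2*x - 3/2*y - 45/2.
  leading term x*y: subtract (-25/3)·h_4 from 25/2*x*y - 37/2*x - 3/2*y - 45/2 → -99/4*x - 14*y - 85
  leading term x: subtract (-99)·h_5 from -99/4*x - 14*y - 85 → -721/2*y + 721/2
  leading term y: subtract (14/3)·h_6 from -721/2*y + 721/2 → 0
  remainder 0.

S(f_2,h_5): lcm = x**2. S = 14*x*y - 71/4*x - 15.
  leading term x*y: subtract (-28/3)·h_4 from 14*x*y - 71/4*x - 15 → -99/4*x - 14*y - 85
  leading term x: subtract (-99)·h_5 from -99/4*x - 14*y - 85 → -721/2*y + 721/2
  leading term y: subtract (14/3)·h_6 from -721/2*y + 721/2 → 0
  remainder 0.

S(f_3,h_5): lcm = x**2. S = 14*x*y - 18*x + 7/2*y - 39/2.
  leading term x*y: subtract (-28/3)·h_4 from 14*x*y - 18*x + 7/2*y - 39/2 → -25*x - 21/2*y - 179/2
  leading term x: subtract (-100)·h_5 from -25*x - 21/2*y - 179/2 → -721/2*y + 721/2
  leading term y: subtract (14/3)·h_6 from -721/2*y + 721/2 → 0
  remainder 0.

S(h_4,h_5): lcm = x*y. S = 1/2*x + 14*y**2 - 17*y + 5.
  leading term x: subtract (2)·h_5 from 1/2*x + 14*y**2 - 17*y + 5 → 14*y**2 - 10*y - 4
  leading term y**2: subtract (-56/309*y)·h_6 from 14*y**2 - 10*y - 4 → 4*y - 4
  leading term y: subtract (-16/309)·h_6 from 4*y - 4 → 0
  remainder 0.

S(f_1,h_6): leading monomials are coprime, so the S-polynomial reduces to 0 (Buchberger's first criterion).
S(f_2,h_6): leading monomials are coprime, so the S-polynomial reduces to 0 (Buchberger's first criterion).
S(f_3,h_6): leading monomials are coprime, so the S-polynomial reduces to 0 (Buchberger's first criterion).
S(h_4,h_6): lcm = x*y. S = 3/2*x + y + 5.
  leading term x: subtract (6)·h_5 from 3/2*x + y + 5 → 22*y - 22
  leading term y: subtract (-88/309)·h_6 from 22*y - 22 → 0
  remainder 0.

S(h_5,h_6): leading monomials are coprime, so the S-polynomial reduces to 0 (Buchberger's first criterion).
Every S-polynomial of the final basis reduces to 0, so we have a Gröbner basis.
Inter-reduce: drop elements whose leading term is divisible by another's, tail-reduce, and make monic.
Reduced Gröbner basis: {x + 4, y - 1}.

Since the basis is lex-ordered, y - 1 is univariate in y. Its roots are {1}. Back-substituting each root into the other basis elements fixes the other coordinates.
  y = 1: the earlier basis element becomes x + 4 = 0, giving x = -4 — point (-4, 1).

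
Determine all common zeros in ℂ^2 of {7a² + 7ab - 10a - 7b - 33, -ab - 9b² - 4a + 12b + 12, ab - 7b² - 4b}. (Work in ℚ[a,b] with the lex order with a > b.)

Compute a lex Gröbner basis by Buchberger's algorithm.
f_1 = 7a² + 7ab - 10a - 7b - 33, LT = a².
f_2 = -ab - 4a - 9b² + 12b + 12, LT = ab.
f_3 = ab - 7b² - 4b, LT = ab.

S(f_1,f_2): lcm = a²b. S = -4a² - 8ab² + 74/7ab + 12a - b² - 33/7b.
  leading term a²: subtract (-4/7)·f_1 from -4a² - 8ab² + 74/7ab + 12a - b² - 33/7b → -8ab² + 102/7ab + 44/7a - b² - 61/7b - 132/7
  leading term ab²: subtract (8b)·f_2 from -8ab² + 102/7ab + 44/7a - b² - 61/7b - 132/7 → 326/7ab + 44/7a + 72b³ - 97b² - 733/7b - 132/7
  leading term ab: subtract (-326/7)·f_2 from 326/7ab + 44/7a + 72b³ - 97b² - 733/7b - 132/7 → -180a + 72b³ - 3613/7b² + 3179/7b + 540
  leading term a: no divisor's leading term divides it; move -180a to the remainder.
  leading term b³: no divisor's leading term divides it; move 72b³ to the remainder.
  leading term b²: no divisor's leading term divides it; move -3613/7b² to the remainder.
  leading term b: no divisor's leading term divides it; move 3179/7b to the remainder.
  leading term 1: no divisor's leading term divides it; move 540 to the remainder.
  remainder -180a + 72b³ - 3613/7b² + 3179/7b + 540 ≠ 0; add h_4 = -180a + 72b³ - 3613/7b² + 3179/7b + 540 to the basis.

S(f_1,f_3): lcm = a²b. S = 8ab² + 18/7ab - b² - 33/7b.
  leading term ab²: subtract (-8b)·f_2 from 8ab² + 18/7ab - b² - 33/7b → -206/7ab - 72b³ + 95b² + 639/7b
  leading term ab: subtract (206/7)·f_2 from -206/7ab - 72b³ + 95b² + 639/7b → 824/7a - 72b³ + 2519/7b² - 1833/7b - 2472/7
  leading term a: subtract (-206/315)·h_4 from 824/7a - 72b³ + 2519/7b² - 1833/7b - 2472/7 → -872/35b³ + 49207/2205b² + 77479/2205b
  leading term b³: no divisor's leading term divides it; move -872/35b³ to the remainder.
  leading term b²: no divisor's leading term divides it; move 49207/2205b² to the remainder.
  leading term b: no divisor's leading term divides it; move 77479/2205b to the remainder.
  remainder -872/35b³ + 49207/2205b² + 77479/2205b ≠ 0; add h_5 = -872/35b³ + 49207/2205b² + 77479/2205b to the basis.

S(f_2,f_3): lcm = ab. S = 4a + 16b² - 8b - 12.
  leading term a: subtract (-1/45)·h_4 from 4a + 16b² - 8b - 12 → 8/5b³ + 1427/315b² + 659/315b
  leading term b³: subtract (-7/109)·h_5 from 8/5b³ + 1427/315b² + 659/315b → 650/109b² + 474/109b
  leading term b²: no divisor's leading term divides it; move 650/109b² to the remainder.
  leading term b: no divisor's leading term divides it; move 474/109b to the remainder.
  remainder 650/109b² + 474/109b ≠ 0; add h_6 = 650/109b² + 474/109b to the basis.

S(f_1,h_4): lcm = a². S = ⅖ab³ - 3613/1260ab² + 4439/1260ab + 11/7a - b - 33/7.
  leading term ab³: subtract (-⅖b²)·f_2 from ⅖ab³ - 3613/1260ab² + 4439/1260ab + 11/7a - b - 33/7 → -5629/1260ab² + 4439/1260ab + 11/7a - 18/5b⁴ + 24/5b³ + 24/5b² - b - 33/7
  leading term ab²: subtract (5629/1260b)·f_2 from -5629/1260ab² + 4439/1260ab + 11/7a - 18/5b⁴ + 24/5b³ + 24/5b² - b - 33/7 → 599/28ab + 11/7a - 18/5b⁴ + 6301/140b³ - 1025/21b² - 5734/105b - 33/7
  leading term ab: subtract (-599/28)·f_2 from 599/28ab + 11/7a - 18/5b⁴ + 6301/140b³ - 1025/21b² - 5734/105b - 33/7 → -84a - 18/5b⁴ + 6301/140b³ - 20273/84b² + 21221/105b + 252
  leading term a: subtract (7/15)·h_4 from -84a - 18/5b⁴ + 6301/140b³ - 20273/84b² + 21221/105b + 252 → -18/5b⁴ + 1597/140b³ - 67/140b² - 344/35b
  leading term b⁴: subtract (63/436b)·h_5 from -18/5b⁴ + 1597/140b³ - 67/140b² - 344/35b → 8919/1090b³ - 42391/7630b² - 344/35b
  leading term b³: subtract (-62433/190096)·h_5 from 8919/1090b³ - 42391/7630b² - 344/35b → 2359837/1330672b² + 2277733/1330672b
  leading term b²: subtract (2359837/7935200)·h_6 from 2359837/1330672b² + 2277733/1330672b → 103774/247975b
  leading term b: no divisor's leading term divides it; move 103774/247975b to the remainder.
  remainder 103774/247975b ≠ 0; add h_7 = 103774/247975b to the basis.

The other S-polynomials (S(f_2,h_4), S(f_3,h_4), S(f_1,h_5), S(f_2,h_5), S(f_3,h_5), S(h_4,h_5), S(f_1,h_6), S(f_2,h_6), S(f_3,h_6), S(h_4,h_6), S(h_5,h_6), S(f_1,h_7), S(f_2,h_7), S(f_3,h_7), S(h_4,h_7), S(h_5,h_7), S(h_6,h_7)) all reduce to 0 modulo the current basis, so we have a Gröbner basis.
Inter-reduce: drop elements whose leading term is divisible by another's, tail-reduce, and make monic.
Reduced Gröbner basis: {a - 3, b}.

The lex basis is triangular: the last element involves only b. Solving b = 0 gives b ∈ {0}; substituting each value into the earlier elements determines the remaining variables.
  b = 0: the earlier basis element becomes a - 3 = 0, giving a = 3 — point (3, 0).
Each listed point satisfies every original equation (direct substitution).

{(3, 0)}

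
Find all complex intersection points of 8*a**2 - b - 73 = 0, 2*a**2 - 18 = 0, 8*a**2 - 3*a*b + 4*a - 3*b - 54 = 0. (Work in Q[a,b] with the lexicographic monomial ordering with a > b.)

Compute a lex Gröbner basis by Buchberger's algorithm.
f_1 = 8*a**2 - b - 73, LT = a**2.
f_2 = 2*a**2 - 18, LT = a**2.
f_3 = 8*a**2 - 3*a*b + 4*a - 3*b - 54, LT = a**2.

S(f_1,f_2): lcm = a**2. S = -1/8*b - 1/8.
  reduce S modulo (f_1, f_2, f_3):
  remainder -1/8*b - 1/8 ≠ 0; add h_4 = -1/8*b - 1/8 to the basis.

S(f_1,f_3): lcm = a**2. S = 3/8*a*b - 1/2*a + 1/4*b - 19/8.
  reduce S modulo (f_1, f_2, f_3, h_4):
  remainder -7/8*a - 21/8 ≠ 0; add h_5 = -7/8*a - 21/8 to the basis.

The other S-polynomials (S(f_2,f_3), S(f_1,h_4), S(f_2,h_4), S(f_3,h_4), S(f_1,h_5), S(f_2,h_5), S(f_3,h_5), S(h_4,h_5)) all reduce to 0 modulo the current basis, so we have a Gröbner basis.
Inter-reduce: drop elements whose leading term is divisible by another's, tail-reduce, and make monic.
Reduced Gröbner basis: {a + 3, b + 1}.

A lex Gröbner basis eliminates variables successively. Here b + 1 depends only on b, with roots {-1}; lifting each root through the earlier basis elements recovers the full solutions.
  b = -1: the earlier basis element becomes a + 3 = 0, giving a = -3 — point (-3, -1).

{(-3, -1)}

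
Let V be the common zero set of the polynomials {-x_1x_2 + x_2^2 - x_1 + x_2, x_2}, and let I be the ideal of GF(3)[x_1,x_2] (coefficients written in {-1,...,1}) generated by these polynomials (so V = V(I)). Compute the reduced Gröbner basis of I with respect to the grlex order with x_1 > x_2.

f_1 = -x_1x_2 + x_2^2 - x_1 + x_2, LT = x_1x_2.
f_2 = x_2, LT = x_2.

S(f_1,f_2): lcm = x_1x_2. S = -x_2^2 + x_1 - x_2.
  leading term x_2^2: subtract (-x_2)·f_2 from -x_2^2 + x_1 - x_2 → x_1 - x_2
  leading term x_1: no divisor's leading term divides it; move x_1 to the remainder.
  leading term x_2: subtract (-1)·f_2 from -x_2 → 0
  remainder x_1 ≠ 0; add g_3 = x_1 to the basis.

S(f_1,g_3): lcm = x_1x_2. S = -x_2^2 + x_1 - x_2.
  leading term x_2^2: subtract (-x_2)·f_2 from -x_2^2 + x_1 - x_2 → x_1 - x_2
  leading term x_1: subtract (1)·g_3 from x_1 - x_2 → -x_2
  leading term x_2: subtract (-1)·f_2 from -x_2 → 0
  remainder 0.

S(f_2,g_3): leading monomials are coprime, so the S-polynomial reduces to 0 (Buchberger's first criterion).
Every S-polynomial of the final basis reduces to 0, so we have a Gröbner basis.
Inter-reduce: drop elements whose leading term is divisible by another's, tail-reduce, and make monic.

G = {x_1, x_2}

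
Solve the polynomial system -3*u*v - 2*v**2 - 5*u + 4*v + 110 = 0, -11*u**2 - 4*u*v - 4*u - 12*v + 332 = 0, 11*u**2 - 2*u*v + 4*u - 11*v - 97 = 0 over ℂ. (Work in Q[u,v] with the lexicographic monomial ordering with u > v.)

{(4, 5)}

Compute a lex Gröbner basis by Buchberger's algorithm.
f_1 = -3*u*v - 5*u - 2*v**2 + 4*v + 110, LT = u*v.
f_2 = -11*u**2 - 4*u*v - 4*u - 12*v + 332, LT = u**2.
f_3 = 11*u**2 - 2*u*v + 4*u - 11*v - 97, LT = u**2.

S(f_1,f_2): lcm = u**2*v. S = 5/3*u**2 + 10/33*u*v**2 - 56/33*u*v - 110/3*u - 12/11*v**2 + 332/11*v.
  reduce S modulo (f_1, f_2, f_3):
  remainder -880/27*u - 20/99*v**3 + 32/27*v**2 + 10612/297*v - 15640/297 ≠ 0; add h_4 = -880/27*u - 20/99*v**3 + 32/27*v**2 + 10612/297*v - 15640/297 to the basis.

S(f_1,f_3): lcm = u**2*v. S = 5/3*u**2 + 28/33*u*v**2 - 56/33*u*v - 110/3*u + v**2 + 97/11*v.
  reduce S modulo (f_1, f_2, f_3, h_4):
  remainder -993/2662*v**3 + 421/121*v**2 - 2435/2662*v - 47625/1331 ≠ 0; add h_5 = -993/2662*v**3 + 421/121*v**2 - 2435/2662*v - 47625/1331 to the basis.

S(f_2,f_3): lcm = u**2. S = 6/11*u*v + 23/11*v - 235/11.
  reduce S modulo (f_1, f_2, f_3, h_4, h_5):
  remainder -1253/3641*v**2 + 6582/3641*v - 1585/3641 ≠ 0; add h_6 = -1253/3641*v**2 + 6582/3641*v - 1585/3641 to the basis.

S(f_1,h_4): lcm = u*v. S = 5/3*u - 3/484*v**4 + 2/55*v**3 + 12799/7260*v**2 - 2141/726*v - 110/3.
  reduce S modulo (f_1, f_2, f_3, h_4, h_5, h_6):
  remainder 9521347/1244229*v - 47606735/1244229 ≠ 0; add h_7 = 9521347/1244229*v - 47606735/1244229 to the basis.

The other S-polynomials (S(f_2,h_4), S(f_3,h_4), S(f_1,h_5), S(f_2,h_5), S(f_3,h_5), S(h_4,h_5), S(f_1,h_6), S(f_2,h_6), S(f_3,h_6), S(h_4,h_6), S(h_5,h_6), S(f_1,h_7), S(f_2,h_7), S(f_3,h_7), S(h_4,h_7), S(h_5,h_7), S(h_6,h_7)) all reduce to 0 modulo the current basis, so we have a Gröbner basis.
Inter-reduce: drop elements whose leading term is divisible by another's, tail-reduce, and make monic.
Reduced Gröbner basis: {u - 4, v - 5}.

Since the basis is lex-ordered, v - 5 is univariate in v. Its roots are {5}. Back-substituting each root into the other basis elements fixes the other coordinates.
  v = 5: the earlier basis element becomes u - 4 = 0, giving u = 4 — point (4, 5).
This is the nonlinear analogue of row-reducing a linear system.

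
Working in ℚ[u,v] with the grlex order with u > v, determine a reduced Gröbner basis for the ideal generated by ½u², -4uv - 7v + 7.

G = {v² - 2v + 1, u + 7/4v - 7/4}

f_1 = ½u², LT = u².
f_2 = -4uv - 7v + 7, LT = uv.

S(f_1,f_2): lcm = u²v. S = -7/4uv + 7/4u.
  leading term uv: subtract (7/16)·f_2 from -7/4uv + 7/4u → 7/4u + 49/16v - 49/16
  leading term u: no divisor's leading term divides it; move 7/4u to the remainder.
  leading term v: no divisor's leading term divides it; move 49/16v to the remainder.
  leading term 1: no divisor's leading term divides it; move -49/16 to the remainder.
  remainder 7/4u + 49/16v - 49/16 ≠ 0; add g_3 = 7/4u + 49/16v - 49/16 to the basis.

S(f_1,g_3): lcm = u². S = -7/4uv + 7/4u.
  leading term uv: subtract (7/16)·f_2 from -7/4uv + 7/4u → 7/4u + 49/16v - 49/16
  leading term u: subtract (1)·g_3 from 7/4u + 49/16v - 49/16 → 0
  remainder 0.

S(f_2,g_3): lcm = uv. S = -7/4v² + 7/2v - 7/4.
  leading term v²: no divisor's leading term divides it; move -7/4v² to the remainder.
  leading term v: no divisor's leading term divides it; move 7/2v to the remainder.
  leading term 1: no divisor's leading term divides it; move -7/4 to the remainder.
  remainder -7/4v² + 7/2v - 7/4 ≠ 0; add g_4 = -7/4v² + 7/2v - 7/4 to the basis.

S(f_1,g_4): leading monomials are coprime, so the S-polynomial reduces to 0 (Buchberger's first criterion).
S(f_2,g_4): lcm = uv². S = 2uv + 7/4v² - u - 7/4v.
  leading term uv: subtract (-½)·f_2 from 2uv + 7/4v² - u - 7/4v → 7/4v² - u - 21/4v + 7/2
  leading term v²: subtract (-1)·g_4 from 7/4v² - u - 21/4v + 7/2 → -u - 7/4v + 7/4
  leading term u: subtract (-4/7)·g_3 from -u - 7/4v + 7/4 → 0
  remainder 0.

S(g_3,g_4): leading monomials are coprime, so the S-polynomial reduces to 0 (Buchberger's first criterion).
Every S-polynomial of the final basis reduces to 0, so we have a Gröbner basis.
Inter-reduce: drop elements whose leading term is divisible by another's, tail-reduce, and make monic.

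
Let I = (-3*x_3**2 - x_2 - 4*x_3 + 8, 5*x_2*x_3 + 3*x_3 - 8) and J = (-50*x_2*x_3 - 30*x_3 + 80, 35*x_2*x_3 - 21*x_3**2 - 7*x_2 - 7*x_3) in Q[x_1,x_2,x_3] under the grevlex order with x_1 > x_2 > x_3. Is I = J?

Yes, the ideals are equal.

Two ideals are equal iff their reduced Gröbner bases coincide (the reduced basis is unique for a fixed ordering).
Buchberger on the first generating set:
f_1 = -3*x_3**2 - x_2 - 4*x_3 + 8, LT = x_3**2.
f_2 = 5*x_2*x_3 + 3*x_3 - 8, LT = x_2*x_3.

S(f_1,f_2): lcm = x_2*x_3**2. S = 1/3*x_2**2 + 4/3*x_2*x_3 - 3/5*x_3**2 - 8/3*x_2 + 8/5*x_3.
  reduce S modulo (f_1, f_2):
  remainder 1/3*x_2**2 - 37/15*x_2 + 8/5*x_3 + 8/15 ≠ 0; add g_3 = 1/3*x_2**2 - 37/15*x_2 + 8/5*x_3 + 8/15 to the basis.

The other S-polynomials (S(f_1,g_3), S(f_2,g_3)) all reduce to 0 modulo the current basis, so we have a Gröbner basis.
Inter-reduce: drop elements whose leading term is divisible by another's, tail-reduce, and make monic.
Reduced Gröbner basis: {x_2**2 - 37/5*x_2 + 24/5*x_3 + 8/5, x_2*x_3 + 3/5*x_3 - 8/5, x_3**2 + 1/3*x_2 + 4/3*x_3 - 8/3}.

Buchberger on the second generating set:
h_1 = -50*x_2*x_3 - 30*x_3 + 80, LT = x_2*x_3.
h_2 = 35*x_2*x_3 - 21*x_3**2 - 7*x_2 - 7*x_3, LT = x_2*x_3.

S(h_1,h_2): lcm = x_2*x_3. S = 3/5*x_3**2 + 1/5*x_2 + 4/5*x_3 - 8/5.
  reduce S modulo (h_1, h_2):
  remainder 3/5*x_3**2 + 1/5*x_2 + 4/5*x_3 - 8/5 ≠ 0; add k_3 = 3/5*x_3**2 + 1/5*x_2 + 4/5*x_3 - 8/5 to the basis.

S(h_1,k_3): lcm = x_2*x_3**2. S = -1/3*x_2**2 - 4/3*x_2*x_3 + 3/5*x_3**2 + 8/3*x_2 - 8/5*x_3.
  reduce S modulo (h_1, h_2, k_3):
  remainder -1/3*x_2**2 + 37/15*x_2 - 8/5*x_3 - 8/15 ≠ 0; add k_4 = -1/3*x_2**2 + 37/15*x_2 - 8/5*x_3 - 8/15 to the basis.

The other S-polynomials (S(h_2,k_3), S(h_1,k_4), S(h_2,k_4), S(k_3,k_4)) all reduce to 0 modulo the current basis, so we have a Gröbner basis.
Inter-reduce: drop elements whose leading term is divisible by another's, tail-reduce, and make monic.
Reduced Gröbner basis: {x_2**2 - 37/5*x_2 + 24/5*x_3 + 8/5, x_2*x_3 + 3/5*x_3 - 8/5, x_3**2 + 1/3*x_2 + 4/3*x_3 - 8/3}.

Same reduced basis, so the two generating sets span the same ideal.
The choice of monomial ordering does not affect the verdict — as long as both bases are computed under the same ordering, their equality decides ideal equality.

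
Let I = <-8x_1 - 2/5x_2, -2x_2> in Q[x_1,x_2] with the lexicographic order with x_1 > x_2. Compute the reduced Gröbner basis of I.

G = {x_1, x_2}

f_1 = -8x_1 - 2/5x_2, LT = x_1.
f_2 = -2x_2, LT = x_2.

S(f_1,f_2): leading monomials are coprime, so the S-polynomial reduces to 0 (Buchberger's first criterion).
Every S-polynomial of the final basis reduces to 0, so we have a Gröbner basis.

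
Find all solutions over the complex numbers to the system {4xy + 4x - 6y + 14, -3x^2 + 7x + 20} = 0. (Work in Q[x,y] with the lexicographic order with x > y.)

{(4, -3), (-5/3, 11/19)}

Compute a lex Gröbner basis by Buchberger's algorithm.
f_1 = 4xy + 4x - 6y + 14, LT = xy.
f_2 = -3x^2 + 7x + 20, LT = x^2.

S(f_1,f_2): lcm = x^2y. S = x^2 + 5/6xy + 7/2x + 20/3y.
  leading term x^2: subtract (-1/3)·f_2 from x^2 + 5/6xy + 7/2x + 20/3y → 5/6xy + 35/6x + 20/3y + 20/3
  leading term xy: subtract (5/24)·f_1 from 5/6xy + 35/6x + 20/3y + 20/3 → 5x + 95/12y + 15/4
  leading term x: no divisor's leading term divides it; move 5x to the remainder.
  leading term y: no divisor's leading term divides it; move 95/12y to the remainder.
  leading term 1: no divisor's leading term divides it; move 15/4 to the remainder.
  remainder 5x + 95/12y + 15/4 ≠ 0; add h_3 = 5x + 95/12y + 15/4 to the basis.

S(f_1,h_3): lcm = xy. S = x - 19/12y^2 - 9/4y + 7/2.
  leading term x: subtract (1/5)·h_3 from x - 19/12y^2 - 9/4y + 7/2 → -19/12y^2 - 23/6y + 11/4
  leading term y^2: no divisor's leading term divides it; move -19/12y^2 to the remainder.
  leading term y: no divisor's leading term divides it; move -23/6y to the remainder.
  leading term 1: no divisor's leading term divides it; move 11/4 to the remainder.
  remainder -19/12y^2 - 23/6y + 11/4 ≠ 0; add h_4 = -19/12y^2 - 23/6y + 11/4 to the basis.

S(f_2,h_3): lcm = x^2. S = -19/12xy - 37/12x - 20/3.
  leading term xy: subtract (-19/48)·f_1 from -19/12xy - 37/12x - 20/3 → -3/2x - 19/8y - 9/8
  leading term x: subtract (-3/10)·h_3 from -3/2x - 19/8y - 9/8 → 0
  remainder 0.

S(f_1,h_4): lcm = xy^2. S = -27/19xy + 33/19x - 3/2y^2 + 7/2y.
  leading term xy: subtract (-27/76)·f_1 from -27/19xy + 33/19x - 3/2y^2 + 7/2y → 60/19x - 3/2y^2 + 26/19y + 189/38
  leading term x: subtract (12/19)·h_3 from 60/19x - 3/2y^2 + 26/19y + 189/38 → -3/2y^2 - 69/19y + 99/38
  leading term y^2: subtract (18/19)·h_4 from -3/2y^2 - 69/19y + 99/38 → 0
  remainder 0.

S(f_2,h_4): leading monomials are coprime, so the S-polynomial reduces to 0 (Buchberger's first criterion).
S(h_3,h_4): leading monomials are coprime, so the S-polynomial reduces to 0 (Buchberger's first criterion).
Every S-polynomial of the final basis reduces to 0, so we have a Gröbner basis.
Inter-reduce: drop elements whose leading term is divisible by another's, tail-reduce, and make monic.
Reduced Gröbner basis: {x + 19/12y + 3/4, y^2 + 46/19y - 33/19}.

Elimination: the polynomial y^2 + 46/19y - 33/19 lies in the elimination ideal for y, so y ∈ {-3, 11/19}. For each such y, the remaining basis elements (now univariate) give the rest of the solution.
  y = -3: the earlier basis element becomes x - 4 = 0, giving x = 4 — point (4, -3).
  y = 11/19: the earlier basis element becomes x + 5/3 = 0, giving x = -5/3 — point (-5/3, 11/19).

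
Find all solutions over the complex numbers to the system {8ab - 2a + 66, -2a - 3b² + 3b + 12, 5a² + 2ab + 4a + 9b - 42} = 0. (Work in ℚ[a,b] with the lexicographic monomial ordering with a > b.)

{(-3, 3)}

Compute a lex Gröbner basis by Buchberger's algorithm.
f_1 = 8ab - 2a + 66, LT = ab.
f_2 = -2a - 3b² + 3b + 12, LT = a.
f_3 = 5a² + 2ab + 4a + 9b - 42, LT = a².

S(f_1,f_2): lcm = ab. S = -¼a - 3/2b³ + 3/2b² + 6b + 33/4.
  leading term a: subtract (⅛)·f_2 from -¼a - 3/2b³ + 3/2b² + 6b + 33/4 → -3/2b³ + 15/8b² + 45/8b + 27/4
  leading term b³: no divisor's leading term divides it; move -3/2b³ to the remainder.
  leading term b²: no divisor's leading term divides it; move 15/8b² to the remainder.
  leading term b: no divisor's leading term divides it; move 45/8b to the remainder.
  leading term 1: no divisor's leading term divides it; move 27/4 to the remainder.
  remainder -3/2b³ + 15/8b² + 45/8b + 27/4 ≠ 0; add h_4 = -3/2b³ + 15/8b² + 45/8b + 27/4 to the basis.

S(f_1,f_3): lcm = a²b. S = -¼a² - ⅖ab² - ⅘ab + 33/4a - 9/5b² + 42/5b.
  leading term a²: subtract (⅛a)·f_2 from -¼a² - ⅖ab² - ⅘ab + 33/4a - 9/5b² + 42/5b → -1/40ab² - 47/40ab + 27/4a - 9/5b² + 42/5b
  leading term ab²: subtract (-1/320b)·f_1 from -1/40ab² - 47/40ab + 27/4a - 9/5b² + 42/5b → -189/160ab + 27/4a - 9/5b² + 1377/160b
  leading term ab: subtract (-189/1280)·f_1 from -189/160ab + 27/4a - 9/5b² + 1377/160b → 4131/640a - 9/5b² + 1377/160b + 6237/640
  leading term a: subtract (-4131/1280)·f_2 from 4131/640a - 9/5b² + 1377/160b + 6237/640 → -14697/1280b² + 23409/1280b + 31023/640
  leading term b²: no divisor's leading term divides it; move -14697/1280b² to the remainder.
  leading term b: no divisor's leading term divides it; move 23409/1280b to the remainder.
  leading term 1: no divisor's leading term divides it; move 31023/640 to the remainder.
  remainder -14697/1280b² + 23409/1280b + 31023/640 ≠ 0; add h_5 = -14697/1280b² + 23409/1280b + 31023/640 to the basis.

S(f_2,f_3): lcm = a². S = 3/2ab² - 19/10ab - 34/5a - 9/5b + 42/5.
  leading term ab²: subtract (3/16b)·f_1 from 3/2ab² - 19/10ab - 34/5a - 9/5b + 42/5 → -61/40ab - 34/5a - 567/40b + 42/5
  leading term ab: subtract (-61/320)·f_1 from -61/40ab - 34/5a - 567/40b + 42/5 → -1149/160a - 567/40b + 3357/160
  leading term a: subtract (1149/320)·f_2 from -1149/160a - 567/40b + 3357/160 → 3447/320b² - 7983/320b - 3537/160
  leading term b²: subtract (-1532/1633)·h_5 from 3447/320b² - 7983/320b - 3537/160 → -63603/8165b + 190809/8165
  leading term b: no divisor's leading term divides it; move -63603/8165b to the remainder.
  leading term 1: no divisor's leading term divides it; move 190809/8165 to the remainder.
  remainder -63603/8165b + 190809/8165 ≠ 0; add h_6 = -63603/8165b + 190809/8165 to the basis.

The other S-polynomials (S(f_1,h_4), S(f_2,h_4), S(f_3,h_4), S(f_1,h_5), S(f_2,h_5), S(f_3,h_5), S(h_4,h_5), S(f_1,h_6), S(f_2,h_6), S(f_3,h_6), S(h_4,h_6), S(h_5,h_6)) all reduce to 0 modulo the current basis, so we have a Gröbner basis.
Inter-reduce: drop elements whose leading term is divisible by another's, tail-reduce, and make monic.
Reduced Gröbner basis: {a + 3, b - 3}.

Since the basis is lex-ordered, b - 3 is univariate in b. Its roots are {3}. Back-substituting each root into the other basis elements fixes the other coordinates.
  b = 3: the earlier basis element becomes a + 3 = 0, giving a = -3 — point (-3, 3).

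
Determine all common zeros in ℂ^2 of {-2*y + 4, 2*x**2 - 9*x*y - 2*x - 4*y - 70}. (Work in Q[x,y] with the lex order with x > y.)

Compute a lex Gröbner basis by Buchberger's algorithm.
f_1 = -2*y + 4, LT = y.
f_2 = 2*x**2 - 9*x*y - 2*x - 4*y - 70, LT = x**2.

The S-polynomials (S(f_1,f_2)) all reduce to 0 modulo the current basis, so we have a Gröbner basis.
Inter-reduce: drop elements whose leading term is divisible by another's, tail-reduce, and make monic.
Reduced Gröbner basis: {x**2 - 10*x - 39, y - 2}.

Elimination: the polynomial y - 2 lies in the elimination ideal for y, so y ∈ {2}. For each such y, the remaining basis elements (now univariate) give the rest of the solution.
  y = 2: the earlier basis element becomes x**2 - 10*x - 39 = 0, giving x = -3, 13 — points (-3, 2), (13, 2).
Each listed point satisfies every original equation (direct substitution).

{(-3, 2), (13, 2)}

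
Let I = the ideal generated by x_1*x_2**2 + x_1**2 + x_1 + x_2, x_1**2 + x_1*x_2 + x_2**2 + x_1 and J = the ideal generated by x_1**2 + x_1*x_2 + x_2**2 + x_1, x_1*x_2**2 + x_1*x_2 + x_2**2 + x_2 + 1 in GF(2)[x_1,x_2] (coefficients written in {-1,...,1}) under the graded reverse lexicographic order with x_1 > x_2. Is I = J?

For a fixed monomial order, each ideal has a unique reduced Gröbner basis; comparing bases decides equality.
Buchberger on the first generating set:
f_1 = x_1*x_2**2 + x_1**2 + x_1 + x_2, LT = x_1*x_2**2.
f_2 = x_1**2 + x_1*x_2 + x_2**2 + x_1, LT = x_1**2.

S(f_1,f_2): lcm = x_1**2*x_2**2. S = x_1*x_2**3 + x_2**4 + x_1**3 + x_1*x_2**2 + x_1**2 + x_1*x_2.
  leading term x_1*x_2**3: subtract (x_2)·f_1 from x_1*x_2**3 + x_2**4 + x_1**3 + x_1*x_2**2 + x_1**2 + x_1*x_2 → x_2**4 + x_1**3 + x_1**2*x_2 + x_1*x_2**2 + x_1**2 + x_2**2
  leading term x_2**4: no divisor's leading term divides it; move x_2**4 to the remainder.
  leading term x_1**3: subtract (x_1)·f_2 from x_1**3 + x_1**2*x_2 + x_1*x_2**2 + x_1**2 + x_2**2 → x_2**2
  leading term x_2**2: no divisor's leading term divides it; move x_2**2 to the remainder.
  remainder x_2**4 + x_2**2 ≠ 0; add g_3 = x_2**4 + x_2**2 to the basis.

S(f_1,g_3): lcm = x_1*x_2**4. S = x_1**2*x_2**2 + x_2**3.
  leading term x_1**2*x_2**2: subtract (x_1)·f_1 from x_1**2*x_2**2 + x_2**3 → x_1**3 + x_2**3 + x_1**2 + x_1*x_2
  leading term x_1**3: subtract (x_1)·f_2 from x_1**3 + x_2**3 + x_1**2 + x_1*x_2 → x_1**2*x_2 + x_1*x_2**2 + x_2**3 + x_1*x_2
  leading term x_1**2*x_2: subtract (x_2)·f_2 from x_1**2*x_2 + x_1*x_2**2 + x_2**3 + x_1*x_2 → 0
  remainder 0.

S(f_2,g_3): leading monomials are coprime, so the S-polynomial reduces to 0 (Buchberger's first criterion).
Every S-polynomial of the final basis reduces to 0, so we have a Gröbner basis.
Inter-reduce: drop elements whose leading term is divisible by another's, tail-reduce, and make monic.
Reduced Gröbner basis: {x_2**4 + x_2**2, x_1*x_2**2 + x_1*x_2 + x_2**2 + x_2, x_1**2 + x_1*x_2 + x_2**2 + x_1}.

Buchberger on the second generating set:
h_1 = x_1**2 + x_1*x_2 + x_2**2 + x_1, LT = x_1**2.
h_2 = x_1*x_2**2 + x_1*x_2 + x_2**2 + x_2 + 1, LT = x_1*x_2**2.

S(h_1,h_2): lcm = x_1**2*x_2**2. S = x_1*x_2**3 + x_2**4 + x_1**2*x_2 + x_1*x_2 + x_1.
  leading term x_1*x_2**3: subtract (x_2)·h_2 from x_1*x_2**3 + x_2**4 + x_1**2*x_2 + x_1*x_2 + x_1 → x_2**4 + x_1**2*x_2 + x_1*x_2**2 + x_2**3 + x_1*x_2 + x_2**2 + x_1 + x_2
  leading term x_2**4: no divisor's leading term divides it; move x_2**4 to the remainder.
  leading term x_1**2*x_2: subtract (x_2)·h_1 from x_1**2*x_2 + x_1*x_2**2 + x_2**3 + x_1*x_2 + x_2**2 + x_1 + x_2 → x_2**2 + x_1 + x_2
  leading term x_2**2: no divisor's leading term divides it; move x_2**2 to the remainder.
  leading term x_1: no divisor's leading term divides it; move x_1 to the remainder.
  leading term x_2: no divisor's leading term divides it; move x_2 to the remainder.
  remainder x_2**4 + x_2**2 + x_1 + x_2 ≠ 0; add k_3 = x_2**4 + x_2**2 + x_1 + x_2 to the basis.

S(h_1,k_3): leading monomials are coprime, so the S-polynomial reduces to 0 (Buchberger's first criterion).
S(h_2,k_3): lcm = x_1*x_2**4. S = x_1*x_2**3 + x_2**4 + x_1*x_2**2 + x_2**3 + x_1**2 + x_1*x_2 + x_2**2.
  leading term x_1*x_2**3: subtract (x_2)·h_2 from x_1*x_2**3 + x_2**4 + x_1*x_2**2 + x_2**3 + x_1**2 + x_1*x_2 + x_2**2 → x_2**4 + x_1**2 + x_1*x_2 + x_2
  leading term x_2**4: subtract (1)·k_3 from x_2**4 + x_1**2 + x_1*x_2 + x_2 → x_1**2 + x_1*x_2 + x_2**2 + x_1
  leading term x_1**2: subtract (1)·h_1 from x_1**2 + x_1*x_2 + x_2**2 + x_1 → 0
  remainder 0.

Every S-polynomial of the final basis reduces to 0, so we have a Gröbner basis.
Inter-reduce: drop elements whose leading term is divisible by another's, tail-reduce, and make monic.
Reduced Gröbner basis: {x_2**4 + x_2**2 + x_1 + x_2, x_1*x_2**2 + x_1*x_2 + x_2**2 + x_2 + 1, x_1**2 + x_1*x_2 + x_2**2 + x_1}.

The bases are distinct; the ideals are different.

No, the ideals differ.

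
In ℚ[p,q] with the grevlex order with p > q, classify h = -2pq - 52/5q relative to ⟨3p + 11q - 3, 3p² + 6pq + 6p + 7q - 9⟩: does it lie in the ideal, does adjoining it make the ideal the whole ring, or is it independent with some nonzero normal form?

-2pq - 52/5q lies in I (it reduces to 0).

First compute the reduced Gröbner basis of I by Buchberger's algorithm.
f_1 = 3p + 11q - 3, LT = p.
f_2 = 3p² + 6pq + 6p + 7q - 9, LT = p².

S(f_1,f_2): lcm = p². S = 5/3pq - 3p - 7/3q + 3.
  leading term pq: subtract (5/9q)·f_1 from 5/3pq - 3p - 7/3q + 3 → -55/9q² - 3p - ⅔q + 3
  leading term q²: no divisor's leading term divides it; move -55/9q² to the remainder.
  leading term p: subtract (-1)·f_1 from -3p - ⅔q + 3 → 31/3q
  leading term q: no divisor's leading term divides it; move 31/3q to the remainder.
  remainder -55/9q² + 31/3q ≠ 0; add k_3 = -55/9q² + 31/3q to the basis.

The other S-polynomials (S(f_1,k_3), S(f_2,k_3)) all reduce to 0 modulo the current basis, so we have a Gröbner basis.
Inter-reduce: drop elements whose leading term is divisible by another's, tail-reduce, and make monic.
Reduced Gröbner basis: {q² - 93/55q, p + 11/3q - 1}.
Label its elements g_1 = q² - 93/55q, g_2 = p + 11/3q - 1.

Reduce h = -2pq - 52/5q modulo G:
  leading term pq: subtract (-2q)·g_2 from -2pq - 52/5q → 22/3q² - 62/5q
  leading term q²: subtract (22/3)·g_1 from 22/3q² - 62/5q → 0
  normal form = 0.
Since the normal form is 0, h ∈ I.

The remainder on division by a Gröbner basis is unique — it is the normal form.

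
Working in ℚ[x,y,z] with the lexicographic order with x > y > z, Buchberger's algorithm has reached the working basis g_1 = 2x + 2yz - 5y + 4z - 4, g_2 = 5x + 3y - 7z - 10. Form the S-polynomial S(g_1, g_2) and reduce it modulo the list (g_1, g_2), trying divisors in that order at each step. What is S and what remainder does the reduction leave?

lcm(LM(g_1), LM(g_2)) = x.
S = (lcm/LT(g_1))·g_1 − (lcm/LT(g_2))·g_2 = yz - 31/10y + 17/5z.
Reduce S modulo (g_1, g_2) in that order:
  leading term yz: no divisor's leading term divides it; move yz to the remainder.
  leading term y: no divisor's leading term divides it; move -31/10y to the remainder.
  leading term z: no divisor's leading term divides it; move 17/5z to the remainder.
The remainder yz - 31/10y + 17/5z is nonzero, so it would be added as the next basis element.
This is the inner loop of Buchberger's algorithm — each nonzero remainder becomes a new basis element.

S(g_1, g_2) = yz - 31/10y + 17/5z; remainder on division = yz - 31/10y + 17/5z.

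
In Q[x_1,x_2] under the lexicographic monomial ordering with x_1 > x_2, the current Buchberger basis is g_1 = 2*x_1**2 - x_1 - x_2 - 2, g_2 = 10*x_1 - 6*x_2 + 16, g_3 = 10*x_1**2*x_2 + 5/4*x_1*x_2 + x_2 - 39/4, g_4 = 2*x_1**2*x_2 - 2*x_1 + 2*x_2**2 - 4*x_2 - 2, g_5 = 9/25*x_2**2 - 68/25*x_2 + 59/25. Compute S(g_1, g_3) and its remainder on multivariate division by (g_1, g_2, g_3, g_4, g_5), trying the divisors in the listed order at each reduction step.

lcm(LM(g_1), LM(g_3)) = x_1**2*x_2.
S = (lcm/LT(g_1))·g_1 − (lcm/LT(g_3))·g_3 = -5/8*x_1*x_2 - 1/2*x_2**2 - 11/10*x_2 + 39/40.
Reduce S modulo (g_1, g_2, g_3, g_4, g_5) in that order:
  leading term x_1*x_2: subtract (-1/16*x_2)·g_2 from -5/8*x_1*x_2 - 1/2*x_2**2 - 11/10*x_2 + 39/40 → -7/8*x_2**2 - 1/10*x_2 + 39/40
  leading term x_2**2: subtract (-175/72)·g_5 from -7/8*x_2**2 - 1/10*x_2 + 39/40 → -302/45*x_2 + 302/45
  leading term x_2: no divisor's leading term divides it; move -302/45*x_2 to the remainder.
  leading term 1: no divisor's leading term divides it; move 302/45 to the remainder.
The remainder -302/45*x_2 + 302/45 is nonzero, so it would be added as the next basis element.

S(g_1, g_3) = -5/8*x_1*x_2 - 1/2*x_2**2 - 11/10*x_2 + 39/40; remainder on division = -302/45*x_2 + 302/45.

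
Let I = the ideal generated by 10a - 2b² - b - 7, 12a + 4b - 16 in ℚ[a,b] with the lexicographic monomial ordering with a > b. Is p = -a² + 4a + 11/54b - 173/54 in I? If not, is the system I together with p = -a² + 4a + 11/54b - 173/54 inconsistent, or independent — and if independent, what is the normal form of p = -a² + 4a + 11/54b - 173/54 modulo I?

First compute the reduced Gröbner basis of I by Buchberger's algorithm.
f_1 = 10a - 2b² - b - 7, LT = a.
f_2 = 12a + 4b - 16, LT = a.

S(f_1,f_2): lcm = a. S = -⅕b² - 13/30b + 19/30.
  reduce S modulo (f_1, f_2):
  remainder -⅕b² - 13/30b + 19/30 ≠ 0; add h_3 = -⅕b² - 13/30b + 19/30 to the basis.

The other S-polynomials (S(f_1,h_3), S(f_2,h_3)) all reduce to 0 modulo the current basis, so we have a Gröbner basis.
Inter-reduce: drop elements whose leading term is divisible by another's, tail-reduce, and make monic.
Reduced Gröbner basis: {a + ⅓b - 4/3, b² + 13/6b - 19/6}.
Label its elements g_1 = a + ⅓b - 4/3, g_2 = b² + 13/6b - 19/6.

Reduce p = -a² + 4a + 11/54b - 173/54 modulo G:
  leading term a²: subtract (-a)·g_1 from -a² + 4a + 11/54b - 173/54 → ⅓ab + 8/3a + 11/54b - 173/54
  leading term ab: subtract (⅓b)·g_1 from ⅓ab + 8/3a + 11/54b - 173/54 → 8/3a - 1/9b² + 35/54b - 173/54
  leading term a: subtract (8/3)·g_1 from 8/3a - 1/9b² + 35/54b - 173/54 → -1/9b² - 13/54b + 19/54
  leading term b²: subtract (-1/9)·g_2 from -1/9b² - 13/54b + 19/54 → 0
  normal form = 0.
Since the normal form is 0, p ∈ I.

-a² + 4a + 11/54b - 173/54 lies in I (it reduces to 0).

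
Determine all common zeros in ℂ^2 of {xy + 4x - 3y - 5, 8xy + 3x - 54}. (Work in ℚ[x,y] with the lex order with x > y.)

{(-81/29, -67/24), (2, 3)}

Compute a lex Gröbner basis by Buchberger's algorithm.
f_1 = xy + 4x - 3y - 5, LT = xy.
f_2 = 8xy + 3x - 54, LT = xy.

S(f_1,f_2): lcm = xy. S = 29/8x - 3y + 7/4.
  leading term x: no divisor's leading term divides it; move 29/8x to the remainder.
  leading term y: no divisor's leading term divides it; move -3y to the remainder.
  leading term 1: no divisor's leading term divides it; move 7/4 to the remainder.
  remainder 29/8x - 3y + 7/4 ≠ 0; add h_3 = 29/8x - 3y + 7/4 to the basis.

S(f_1,h_3): lcm = xy. S = 4x + 24/29y² - 101/29y - 5.
  leading term x: subtract (32/29)·h_3 from 4x + 24/29y² - 101/29y - 5 → 24/29y² - 5/29y - 201/29
  leading term y²: no divisor's leading term divides it; move 24/29y² to the remainder.
  leading term y: no divisor's leading term divides it; move -5/29y to the remainder.
  leading term 1: no divisor's leading term divides it; move -201/29 to the remainder.
  remainder 24/29y² - 5/29y - 201/29 ≠ 0; add h_4 = 24/29y² - 5/29y - 201/29 to the basis.

The other S-polynomials (S(f_2,h_3), S(f_1,h_4), S(f_2,h_4), S(h_3,h_4)) all reduce to 0 modulo the current basis, so we have a Gröbner basis.
Inter-reduce: drop elements whose leading term is divisible by another's, tail-reduce, and make monic.
Reduced Gröbner basis: {x - 24/29y + 14/29, y² - 5/24y - 67/8}.

A lex Gröbner basis eliminates variables successively. Here y² - 5/24y - 67/8 depends only on y, with roots {-67/24, 3}; lifting each root through the earlier basis elements recovers the full solutions.
  y = -67/24: the earlier basis element becomes x + 81/29 = 0, giving x = -81/29 — point (-81/29, -67/24).
  y = 3: the earlier basis element becomes x - 2 = 0, giving x = 2 — point (2, 3).
Substituting each solution back into the original system confirms all equations vanish.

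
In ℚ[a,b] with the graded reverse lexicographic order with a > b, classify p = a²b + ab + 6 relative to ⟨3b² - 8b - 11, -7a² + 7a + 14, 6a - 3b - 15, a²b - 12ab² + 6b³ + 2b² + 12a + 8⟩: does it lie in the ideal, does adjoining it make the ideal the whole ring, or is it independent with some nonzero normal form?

a²b + ab + 6 lies in I (it reduces to 0).

First compute the reduced Gröbner basis of I by Buchberger's algorithm.
f_1 = 3b² - 8b - 11, LT = b².
f_2 = -7a² + 7a + 14, LT = a².
f_3 = 6a - 3b - 15, LT = a.
f_4 = a²b - 12ab² + 6b³ + 2b² + 12a + 8, LT = a²b.

S(f_1,f_4): lcm = a²b². S = 12ab³ - 6b⁴ - 8/3a²b - 2b³ - 11/3a² - 12ab - 8b.
  reduce S modulo (f_1, f_2, f_3, f_4):
  remainder 4147/18b + 4147/18 ≠ 0; add h_5 = 4147/18b + 4147/18 to the basis.

The other S-polynomials (S(f_1,f_2), S(f_1,f_3), S(f_2,f_3), S(f_2,f_4), S(f_3,f_4), S(f_1,h_5), S(f_2,h_5), S(f_3,h_5), S(f_4,h_5)) all reduce to 0 modulo the current basis, so we have a Gröbner basis.
Inter-reduce: drop elements whose leading term is divisible by another's, tail-reduce, and make monic.
Reduced Gröbner basis: {a - 2, b + 1}.
Label its elements g_1 = a - 2, g_2 = b + 1.

Reduce p = a²b + ab + 6 modulo G:
  leading term a²b: subtract (ab)·g_1 from a²b + ab + 6 → 3ab + 6
  leading term ab: subtract (3b)·g_1 from 3ab + 6 → 6b + 6
  leading term b: subtract (6)·g_2 from 6b + 6 → 0
  normal form = 0.
Since the normal form is 0, p ∈ I.

Ideal membership is decidable via reduction modulo a Gröbner basis.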